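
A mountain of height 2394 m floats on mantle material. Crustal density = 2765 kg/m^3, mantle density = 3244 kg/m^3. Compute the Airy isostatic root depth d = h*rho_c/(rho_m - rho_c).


rho_m - rho_c = 3244 - 2765 = 479
d = 2394 * 2765 / 479
= 6619410 / 479
= 13819.23 m

13819.23


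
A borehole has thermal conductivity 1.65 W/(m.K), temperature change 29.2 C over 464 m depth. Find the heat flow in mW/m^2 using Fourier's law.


q = k * dT / dz * 1000
= 1.65 * 29.2 / 464 * 1000
= 0.103836 * 1000
= 103.8362 mW/m^2

103.8362


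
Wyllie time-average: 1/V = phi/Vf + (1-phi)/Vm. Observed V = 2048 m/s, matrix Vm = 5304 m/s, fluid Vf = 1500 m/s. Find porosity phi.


1/V - 1/Vm = 1/2048 - 1/5304 = 0.00029974
1/Vf - 1/Vm = 1/1500 - 1/5304 = 0.00047813
phi = 0.00029974 / 0.00047813 = 0.6269

0.6269


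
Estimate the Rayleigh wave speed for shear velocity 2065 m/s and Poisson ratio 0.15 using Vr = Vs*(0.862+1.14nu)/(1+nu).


Numerator factor = 0.862 + 1.14*0.15 = 1.033
Denominator = 1 + 0.15 = 1.15
Vr = 2065 * 1.033 / 1.15 = 1854.91 m/s

1854.91


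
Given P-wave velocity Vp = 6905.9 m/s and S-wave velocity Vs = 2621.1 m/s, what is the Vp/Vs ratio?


Vp/Vs = 6905.9 / 2621.1
= 2.6347

2.6347


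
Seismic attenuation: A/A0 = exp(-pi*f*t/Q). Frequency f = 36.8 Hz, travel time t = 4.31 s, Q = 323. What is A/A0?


pi*f*t/Q = pi*36.8*4.31/323 = 1.542668
A/A0 = exp(-1.542668) = 0.21381

0.21381


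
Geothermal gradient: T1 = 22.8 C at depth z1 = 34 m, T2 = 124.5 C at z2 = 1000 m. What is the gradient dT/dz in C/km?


dT = 124.5 - 22.8 = 101.7 C
dz = 1000 - 34 = 966 m
gradient = dT/dz * 1000 = 101.7/966 * 1000 = 105.2795 C/km

105.2795


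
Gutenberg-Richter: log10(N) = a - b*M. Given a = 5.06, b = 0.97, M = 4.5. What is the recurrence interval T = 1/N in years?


log10(N) = 5.06 - 0.97*4.5 = 0.695
N = 10^0.695 = 4.954502
T = 1/N = 1/4.954502 = 0.2018 years

0.2018


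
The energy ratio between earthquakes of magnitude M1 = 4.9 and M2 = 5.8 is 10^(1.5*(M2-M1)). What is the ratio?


M2 - M1 = 5.8 - 4.9 = 0.9
1.5 * 0.9 = 1.35
ratio = 10^1.35 = 22.39

22.39


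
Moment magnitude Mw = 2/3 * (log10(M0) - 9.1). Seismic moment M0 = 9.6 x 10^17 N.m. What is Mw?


log10(M0) = log10(9.6 x 10^17) = 17.9823
Mw = 2/3 * (17.9823 - 9.1)
= 2/3 * 8.8823
= 5.92

5.92


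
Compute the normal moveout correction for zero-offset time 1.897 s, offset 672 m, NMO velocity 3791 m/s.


x/Vnmo = 672/3791 = 0.177262
(x/Vnmo)^2 = 0.031422
t0^2 = 3.598609
sqrt(3.598609 + 0.031422) = 1.905264
dt = 1.905264 - 1.897 = 0.008264

0.008264


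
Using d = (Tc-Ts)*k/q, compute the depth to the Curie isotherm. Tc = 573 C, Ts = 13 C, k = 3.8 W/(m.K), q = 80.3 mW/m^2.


T_Curie - T_surf = 573 - 13 = 560 C
Convert q to W/m^2: 80.3 mW/m^2 = 0.0803 W/m^2
d = 560 * 3.8 / 0.0803 = 26500.62 m

26500.62


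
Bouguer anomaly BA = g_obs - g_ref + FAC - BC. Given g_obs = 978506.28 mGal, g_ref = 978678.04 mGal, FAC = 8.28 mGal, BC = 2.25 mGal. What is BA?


BA = g_obs - g_ref + FAC - BC
= 978506.28 - 978678.04 + 8.28 - 2.25
= -165.73 mGal

-165.73


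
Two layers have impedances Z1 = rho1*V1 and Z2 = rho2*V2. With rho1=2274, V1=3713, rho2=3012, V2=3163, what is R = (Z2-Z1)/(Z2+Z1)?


Z1 = 2274 * 3713 = 8443362
Z2 = 3012 * 3163 = 9526956
R = (9526956 - 8443362) / (9526956 + 8443362) = 1083594 / 17970318 = 0.0603

0.0603


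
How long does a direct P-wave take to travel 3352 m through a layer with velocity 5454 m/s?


t = x / V
= 3352 / 5454
= 0.6146 s

0.6146


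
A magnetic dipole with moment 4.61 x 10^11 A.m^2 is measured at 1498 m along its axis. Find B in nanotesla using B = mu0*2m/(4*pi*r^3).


m = 4.61 x 10^11 = 461000000000 A.m^2
2m = 922000000000 A.m^2
r^3 = 1498^3 = 3361517992
B = (4pi*10^-7) * 922000000000 / (4*pi * 3361517992) * 1e9
= 1158619.370644 / 42242080914.31 * 1e9
= 27428.0846 nT

27428.0846


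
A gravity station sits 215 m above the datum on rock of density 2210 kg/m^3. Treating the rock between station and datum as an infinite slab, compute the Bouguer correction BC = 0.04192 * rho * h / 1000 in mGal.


BC = 0.04192 * rho * h / 1000
= 0.04192 * 2210 * 215 / 1000
= 19.9183 mGal

19.9183


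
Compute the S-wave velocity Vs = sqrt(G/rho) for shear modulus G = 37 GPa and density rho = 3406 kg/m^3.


Convert G to Pa: G = 37e9 Pa
Compute G/rho = 37e9 / 3406 = 10863182.6189
Vs = sqrt(10863182.6189) = 3295.93 m/s

3295.93


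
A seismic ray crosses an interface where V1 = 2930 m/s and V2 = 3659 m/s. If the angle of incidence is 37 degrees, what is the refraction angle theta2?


sin(theta1) = sin(37 deg) = 0.601815
sin(theta2) = V2/V1 * sin(theta1) = 3659/2930 * 0.601815 = 0.75155
theta2 = arcsin(0.75155) = 48.7248 degrees

48.7248


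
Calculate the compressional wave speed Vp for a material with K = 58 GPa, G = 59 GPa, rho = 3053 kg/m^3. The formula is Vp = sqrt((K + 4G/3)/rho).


First compute the effective modulus:
K + 4G/3 = 58e9 + 4*59e9/3 = 136666666666.67 Pa
Then divide by density:
136666666666.67 / 3053 = 44764712.3048 Pa/(kg/m^3)
Take the square root:
Vp = sqrt(44764712.3048) = 6690.64 m/s

6690.64


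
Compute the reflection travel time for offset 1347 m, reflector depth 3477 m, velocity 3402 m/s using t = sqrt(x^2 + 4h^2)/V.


x^2 + 4h^2 = 1347^2 + 4*3477^2 = 1814409 + 48358116 = 50172525
sqrt(50172525) = 7083.2567
t = 7083.2567 / 3402 = 2.0821 s

2.0821


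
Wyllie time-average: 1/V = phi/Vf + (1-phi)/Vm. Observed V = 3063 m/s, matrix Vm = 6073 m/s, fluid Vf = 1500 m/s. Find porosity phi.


1/V - 1/Vm = 1/3063 - 1/6073 = 0.00016181
1/Vf - 1/Vm = 1/1500 - 1/6073 = 0.000502
phi = 0.00016181 / 0.000502 = 0.3223

0.3223


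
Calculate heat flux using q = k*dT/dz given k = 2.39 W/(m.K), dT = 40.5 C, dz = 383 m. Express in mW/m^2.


q = k * dT / dz * 1000
= 2.39 * 40.5 / 383 * 1000
= 0.252728 * 1000
= 252.7285 mW/m^2

252.7285


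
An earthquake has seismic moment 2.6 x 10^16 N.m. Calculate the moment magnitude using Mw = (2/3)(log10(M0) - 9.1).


log10(M0) = log10(2.6 x 10^16) = 16.415
Mw = 2/3 * (16.415 - 9.1)
= 2/3 * 7.315
= 4.88

4.88


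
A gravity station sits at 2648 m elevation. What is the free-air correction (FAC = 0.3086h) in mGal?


FAC = 0.3086 * h
= 0.3086 * 2648
= 817.1728 mGal

817.1728


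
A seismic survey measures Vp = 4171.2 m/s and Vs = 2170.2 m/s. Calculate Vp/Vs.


Vp/Vs = 4171.2 / 2170.2
= 1.922

1.922


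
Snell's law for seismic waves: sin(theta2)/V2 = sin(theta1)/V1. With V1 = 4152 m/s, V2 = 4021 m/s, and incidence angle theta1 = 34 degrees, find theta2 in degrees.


sin(theta1) = sin(34 deg) = 0.559193
sin(theta2) = V2/V1 * sin(theta1) = 4021/4152 * 0.559193 = 0.54155
theta2 = arcsin(0.54155) = 32.7892 degrees

32.7892


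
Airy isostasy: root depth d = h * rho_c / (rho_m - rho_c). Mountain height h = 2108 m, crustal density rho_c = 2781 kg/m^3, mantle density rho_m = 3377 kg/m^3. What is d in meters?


rho_m - rho_c = 3377 - 2781 = 596
d = 2108 * 2781 / 596
= 5862348 / 596
= 9836.15 m

9836.15


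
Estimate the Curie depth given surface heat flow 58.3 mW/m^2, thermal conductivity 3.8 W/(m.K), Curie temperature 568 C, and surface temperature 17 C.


T_Curie - T_surf = 568 - 17 = 551 C
Convert q to W/m^2: 58.3 mW/m^2 = 0.0583 W/m^2
d = 551 * 3.8 / 0.0583 = 35914.24 m

35914.24


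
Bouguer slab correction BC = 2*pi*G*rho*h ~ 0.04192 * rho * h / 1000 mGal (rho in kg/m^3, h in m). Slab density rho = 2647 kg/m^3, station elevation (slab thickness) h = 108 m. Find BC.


BC = 0.04192 * rho * h / 1000
= 0.04192 * 2647 * 108 / 1000
= 11.9839 mGal

11.9839


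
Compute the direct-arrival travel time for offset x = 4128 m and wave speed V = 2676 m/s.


t = x / V
= 4128 / 2676
= 1.5426 s

1.5426


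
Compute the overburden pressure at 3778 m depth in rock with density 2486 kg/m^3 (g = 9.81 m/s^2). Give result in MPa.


P = rho * g * z / 1e6
= 2486 * 9.81 * 3778 / 1e6
= 92136579.48 / 1e6
= 92.1366 MPa

92.1366


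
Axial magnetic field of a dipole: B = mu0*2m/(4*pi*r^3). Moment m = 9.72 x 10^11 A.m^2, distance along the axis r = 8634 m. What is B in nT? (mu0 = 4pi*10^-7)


m = 9.72 x 10^11 = 972000000000 A.m^2
2m = 1944000000000 A.m^2
r^3 = 8634^3 = 643629784104
B = (4pi*10^-7) * 1944000000000 / (4*pi * 643629784104) * 1e9
= 2442902.447431 / 8088090405490.84 * 1e9
= 302.037 nT

302.037


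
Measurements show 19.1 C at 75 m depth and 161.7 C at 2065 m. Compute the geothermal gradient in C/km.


dT = 161.7 - 19.1 = 142.6 C
dz = 2065 - 75 = 1990 m
gradient = dT/dz * 1000 = 142.6/1990 * 1000 = 71.6583 C/km

71.6583


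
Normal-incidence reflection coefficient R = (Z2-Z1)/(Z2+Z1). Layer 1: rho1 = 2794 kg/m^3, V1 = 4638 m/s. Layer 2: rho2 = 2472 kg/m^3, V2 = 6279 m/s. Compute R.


Z1 = 2794 * 4638 = 12958572
Z2 = 2472 * 6279 = 15521688
R = (15521688 - 12958572) / (15521688 + 12958572) = 2563116 / 28480260 = 0.09

0.09


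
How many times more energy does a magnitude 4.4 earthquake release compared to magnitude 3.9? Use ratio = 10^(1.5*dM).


M2 - M1 = 4.4 - 3.9 = 0.5
1.5 * 0.5 = 0.75
ratio = 10^0.75 = 5.62

5.62


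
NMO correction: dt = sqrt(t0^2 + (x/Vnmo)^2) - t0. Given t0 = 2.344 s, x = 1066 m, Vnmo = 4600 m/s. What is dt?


x/Vnmo = 1066/4600 = 0.231739
(x/Vnmo)^2 = 0.053703
t0^2 = 5.494336
sqrt(5.494336 + 0.053703) = 2.355428
dt = 2.355428 - 2.344 = 0.011428

0.011428


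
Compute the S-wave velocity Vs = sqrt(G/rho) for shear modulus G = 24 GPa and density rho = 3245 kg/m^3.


Convert G to Pa: G = 24e9 Pa
Compute G/rho = 24e9 / 3245 = 7395993.8367
Vs = sqrt(7395993.8367) = 2719.56 m/s

2719.56


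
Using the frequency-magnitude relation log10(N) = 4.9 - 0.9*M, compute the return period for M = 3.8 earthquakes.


log10(N) = 4.9 - 0.9*3.8 = 1.48
N = 10^1.48 = 30.199517
T = 1/N = 1/30.199517 = 0.0331 years

0.0331


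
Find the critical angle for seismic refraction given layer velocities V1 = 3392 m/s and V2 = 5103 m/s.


V1/V2 = 3392/5103 = 0.664707
theta_c = arcsin(0.664707) = 41.6599 degrees

41.6599


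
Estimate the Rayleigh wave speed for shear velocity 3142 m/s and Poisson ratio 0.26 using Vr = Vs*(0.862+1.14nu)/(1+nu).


Numerator factor = 0.862 + 1.14*0.26 = 1.1584
Denominator = 1 + 0.26 = 1.26
Vr = 3142 * 1.1584 / 1.26 = 2888.65 m/s

2888.65


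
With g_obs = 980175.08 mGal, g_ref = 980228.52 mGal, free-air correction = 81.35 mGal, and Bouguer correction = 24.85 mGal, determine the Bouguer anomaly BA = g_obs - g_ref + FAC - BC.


BA = g_obs - g_ref + FAC - BC
= 980175.08 - 980228.52 + 81.35 - 24.85
= 3.06 mGal

3.06


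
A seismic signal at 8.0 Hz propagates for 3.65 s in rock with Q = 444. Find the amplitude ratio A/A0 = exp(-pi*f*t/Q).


pi*f*t/Q = pi*8.0*3.65/444 = 0.206609
A/A0 = exp(-0.206609) = 0.813337

0.813337


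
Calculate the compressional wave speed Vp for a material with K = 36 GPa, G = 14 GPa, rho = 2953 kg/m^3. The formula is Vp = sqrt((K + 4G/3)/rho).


First compute the effective modulus:
K + 4G/3 = 36e9 + 4*14e9/3 = 54666666666.67 Pa
Then divide by density:
54666666666.67 / 2953 = 18512247.432 Pa/(kg/m^3)
Take the square root:
Vp = sqrt(18512247.432) = 4302.59 m/s

4302.59


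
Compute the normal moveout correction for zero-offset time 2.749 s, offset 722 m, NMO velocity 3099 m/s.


x/Vnmo = 722/3099 = 0.232978
(x/Vnmo)^2 = 0.054279
t0^2 = 7.557001
sqrt(7.557001 + 0.054279) = 2.758855
dt = 2.758855 - 2.749 = 0.009855

0.009855


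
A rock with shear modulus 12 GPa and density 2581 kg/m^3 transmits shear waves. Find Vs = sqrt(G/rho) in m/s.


Convert G to Pa: G = 12e9 Pa
Compute G/rho = 12e9 / 2581 = 4649360.7129
Vs = sqrt(4649360.7129) = 2156.24 m/s

2156.24


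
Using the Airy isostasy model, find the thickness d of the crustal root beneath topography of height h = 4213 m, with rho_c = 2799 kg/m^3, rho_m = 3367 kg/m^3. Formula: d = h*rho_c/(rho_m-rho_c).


rho_m - rho_c = 3367 - 2799 = 568
d = 4213 * 2799 / 568
= 11792187 / 568
= 20760.89 m

20760.89


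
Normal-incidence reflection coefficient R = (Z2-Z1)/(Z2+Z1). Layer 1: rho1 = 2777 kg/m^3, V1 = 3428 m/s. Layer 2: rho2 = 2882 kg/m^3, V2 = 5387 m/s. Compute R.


Z1 = 2777 * 3428 = 9519556
Z2 = 2882 * 5387 = 15525334
R = (15525334 - 9519556) / (15525334 + 9519556) = 6005778 / 25044890 = 0.2398

0.2398


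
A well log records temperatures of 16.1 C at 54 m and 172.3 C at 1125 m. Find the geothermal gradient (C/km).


dT = 172.3 - 16.1 = 156.2 C
dz = 1125 - 54 = 1071 m
gradient = dT/dz * 1000 = 156.2/1071 * 1000 = 145.845 C/km

145.845


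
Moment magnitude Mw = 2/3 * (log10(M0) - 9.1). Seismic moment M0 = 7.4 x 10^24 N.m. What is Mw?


log10(M0) = log10(7.4 x 10^24) = 24.8692
Mw = 2/3 * (24.8692 - 9.1)
= 2/3 * 15.7692
= 10.51

10.51


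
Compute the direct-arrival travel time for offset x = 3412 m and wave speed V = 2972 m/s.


t = x / V
= 3412 / 2972
= 1.148 s

1.148


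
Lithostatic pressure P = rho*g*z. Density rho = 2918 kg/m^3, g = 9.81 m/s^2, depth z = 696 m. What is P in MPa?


P = rho * g * z / 1e6
= 2918 * 9.81 * 696 / 1e6
= 19923403.68 / 1e6
= 19.9234 MPa

19.9234


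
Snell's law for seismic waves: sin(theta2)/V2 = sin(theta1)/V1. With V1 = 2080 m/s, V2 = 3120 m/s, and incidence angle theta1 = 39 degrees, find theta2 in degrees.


sin(theta1) = sin(39 deg) = 0.62932
sin(theta2) = V2/V1 * sin(theta1) = 3120/2080 * 0.62932 = 0.943981
theta2 = arcsin(0.943981) = 70.7312 degrees

70.7312


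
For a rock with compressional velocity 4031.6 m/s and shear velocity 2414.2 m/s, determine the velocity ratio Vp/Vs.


Vp/Vs = 4031.6 / 2414.2
= 1.67

1.67


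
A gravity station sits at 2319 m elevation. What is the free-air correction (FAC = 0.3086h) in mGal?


FAC = 0.3086 * h
= 0.3086 * 2319
= 715.6434 mGal

715.6434


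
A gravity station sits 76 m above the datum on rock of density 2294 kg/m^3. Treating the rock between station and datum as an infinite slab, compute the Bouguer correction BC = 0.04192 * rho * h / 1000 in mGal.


BC = 0.04192 * rho * h / 1000
= 0.04192 * 2294 * 76 / 1000
= 7.3085 mGal

7.3085


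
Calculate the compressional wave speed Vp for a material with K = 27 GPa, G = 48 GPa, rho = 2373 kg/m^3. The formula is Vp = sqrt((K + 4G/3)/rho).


First compute the effective modulus:
K + 4G/3 = 27e9 + 4*48e9/3 = 91000000000.0 Pa
Then divide by density:
91000000000.0 / 2373 = 38348082.5959 Pa/(kg/m^3)
Take the square root:
Vp = sqrt(38348082.5959) = 6192.58 m/s

6192.58


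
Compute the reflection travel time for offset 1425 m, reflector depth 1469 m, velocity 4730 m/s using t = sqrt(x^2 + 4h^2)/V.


x^2 + 4h^2 = 1425^2 + 4*1469^2 = 2030625 + 8631844 = 10662469
sqrt(10662469) = 3265.3436
t = 3265.3436 / 4730 = 0.6903 s

0.6903


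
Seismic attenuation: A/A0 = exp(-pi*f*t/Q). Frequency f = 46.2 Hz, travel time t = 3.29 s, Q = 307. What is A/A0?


pi*f*t/Q = pi*46.2*3.29/307 = 1.555426
A/A0 = exp(-1.555426) = 0.211099

0.211099


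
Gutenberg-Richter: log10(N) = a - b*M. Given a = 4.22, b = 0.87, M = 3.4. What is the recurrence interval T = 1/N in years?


log10(N) = 4.22 - 0.87*3.4 = 1.262
N = 10^1.262 = 18.281002
T = 1/N = 1/18.281002 = 0.0547 years

0.0547


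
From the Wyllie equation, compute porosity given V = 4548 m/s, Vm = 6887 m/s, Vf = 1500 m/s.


1/V - 1/Vm = 1/4548 - 1/6887 = 7.468e-05
1/Vf - 1/Vm = 1/1500 - 1/6887 = 0.00052147
phi = 7.468e-05 / 0.00052147 = 0.1432

0.1432


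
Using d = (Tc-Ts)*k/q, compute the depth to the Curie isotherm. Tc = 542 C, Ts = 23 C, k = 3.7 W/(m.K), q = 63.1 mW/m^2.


T_Curie - T_surf = 542 - 23 = 519 C
Convert q to W/m^2: 63.1 mW/m^2 = 0.0631 W/m^2
d = 519 * 3.7 / 0.0631 = 30432.65 m

30432.65


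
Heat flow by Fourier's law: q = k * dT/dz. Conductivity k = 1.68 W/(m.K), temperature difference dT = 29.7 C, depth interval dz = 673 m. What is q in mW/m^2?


q = k * dT / dz * 1000
= 1.68 * 29.7 / 673 * 1000
= 0.07414 * 1000
= 74.1397 mW/m^2

74.1397


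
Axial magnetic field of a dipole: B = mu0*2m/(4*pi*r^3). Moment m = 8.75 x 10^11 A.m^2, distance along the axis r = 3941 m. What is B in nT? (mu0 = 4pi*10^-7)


m = 8.75 x 10^11 = 875000000000 A.m^2
2m = 1750000000000 A.m^2
r^3 = 3941^3 = 61209566621
B = (4pi*10^-7) * 1750000000000 / (4*pi * 61209566621) * 1e9
= 2199114.857513 / 769182099303.79 * 1e9
= 2859.0302 nT

2859.0302


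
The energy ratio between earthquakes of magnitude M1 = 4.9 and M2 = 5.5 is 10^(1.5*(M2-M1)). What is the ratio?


M2 - M1 = 5.5 - 4.9 = 0.6
1.5 * 0.6 = 0.9
ratio = 10^0.9 = 7.94

7.94


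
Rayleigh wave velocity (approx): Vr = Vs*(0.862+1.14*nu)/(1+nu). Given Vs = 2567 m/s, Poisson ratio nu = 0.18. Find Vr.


Numerator factor = 0.862 + 1.14*0.18 = 1.0672
Denominator = 1 + 0.18 = 1.18
Vr = 2567 * 1.0672 / 1.18 = 2321.61 m/s

2321.61


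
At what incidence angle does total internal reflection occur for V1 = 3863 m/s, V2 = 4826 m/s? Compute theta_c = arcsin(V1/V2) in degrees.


V1/V2 = 3863/4826 = 0.800456
theta_c = arcsin(0.800456) = 53.1737 degrees

53.1737


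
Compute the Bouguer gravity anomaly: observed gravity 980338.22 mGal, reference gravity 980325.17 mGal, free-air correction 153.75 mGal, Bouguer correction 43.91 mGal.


BA = g_obs - g_ref + FAC - BC
= 980338.22 - 980325.17 + 153.75 - 43.91
= 122.89 mGal

122.89


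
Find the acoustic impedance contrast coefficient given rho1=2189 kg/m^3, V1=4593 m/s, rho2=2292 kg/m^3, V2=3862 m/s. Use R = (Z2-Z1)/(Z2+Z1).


Z1 = 2189 * 4593 = 10054077
Z2 = 2292 * 3862 = 8851704
R = (8851704 - 10054077) / (8851704 + 10054077) = -1202373 / 18905781 = -0.0636

-0.0636


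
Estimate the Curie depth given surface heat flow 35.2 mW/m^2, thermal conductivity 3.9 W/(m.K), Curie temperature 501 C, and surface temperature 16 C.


T_Curie - T_surf = 501 - 16 = 485 C
Convert q to W/m^2: 35.2 mW/m^2 = 0.0352 W/m^2
d = 485 * 3.9 / 0.0352 = 53735.8 m

53735.8


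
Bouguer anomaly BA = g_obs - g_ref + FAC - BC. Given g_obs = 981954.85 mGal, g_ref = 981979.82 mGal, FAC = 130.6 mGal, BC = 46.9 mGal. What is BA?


BA = g_obs - g_ref + FAC - BC
= 981954.85 - 981979.82 + 130.6 - 46.9
= 58.73 mGal

58.73


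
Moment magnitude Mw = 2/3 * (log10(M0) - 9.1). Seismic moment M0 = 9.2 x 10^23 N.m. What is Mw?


log10(M0) = log10(9.2 x 10^23) = 23.9638
Mw = 2/3 * (23.9638 - 9.1)
= 2/3 * 14.8638
= 9.91

9.91


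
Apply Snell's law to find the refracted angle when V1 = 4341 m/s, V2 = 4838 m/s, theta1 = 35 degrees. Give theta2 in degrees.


sin(theta1) = sin(35 deg) = 0.573576
sin(theta2) = V2/V1 * sin(theta1) = 4838/4341 * 0.573576 = 0.639245
theta2 = arcsin(0.639245) = 39.7355 degrees

39.7355


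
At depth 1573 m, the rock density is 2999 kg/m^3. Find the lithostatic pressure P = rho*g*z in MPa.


P = rho * g * z / 1e6
= 2999 * 9.81 * 1573 / 1e6
= 46277958.87 / 1e6
= 46.278 MPa

46.278


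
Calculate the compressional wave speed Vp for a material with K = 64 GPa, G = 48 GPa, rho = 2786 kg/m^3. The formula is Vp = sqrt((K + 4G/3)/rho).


First compute the effective modulus:
K + 4G/3 = 64e9 + 4*48e9/3 = 128000000000.0 Pa
Then divide by density:
128000000000.0 / 2786 = 45944005.743 Pa/(kg/m^3)
Take the square root:
Vp = sqrt(45944005.743) = 6778.2 m/s

6778.2


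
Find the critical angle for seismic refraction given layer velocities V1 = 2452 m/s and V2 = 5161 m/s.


V1/V2 = 2452/5161 = 0.475102
theta_c = arcsin(0.475102) = 28.366 degrees

28.366


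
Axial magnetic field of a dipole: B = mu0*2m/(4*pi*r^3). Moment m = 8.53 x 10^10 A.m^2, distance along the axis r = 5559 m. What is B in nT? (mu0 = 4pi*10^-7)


m = 8.53 x 10^10 = 85300000000 A.m^2
2m = 170600000000 A.m^2
r^3 = 5559^3 = 171786891879
B = (4pi*10^-7) * 170600000000 / (4*pi * 171786891879) * 1e9
= 214382.282681 / 2158737750040.36 * 1e9
= 99.3091 nT

99.3091


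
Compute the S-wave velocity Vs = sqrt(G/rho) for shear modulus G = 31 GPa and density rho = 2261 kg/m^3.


Convert G to Pa: G = 31e9 Pa
Compute G/rho = 31e9 / 2261 = 13710747.4569
Vs = sqrt(13710747.4569) = 3702.8 m/s

3702.8


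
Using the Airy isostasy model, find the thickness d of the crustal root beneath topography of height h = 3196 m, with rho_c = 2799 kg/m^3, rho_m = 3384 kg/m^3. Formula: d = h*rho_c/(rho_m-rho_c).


rho_m - rho_c = 3384 - 2799 = 585
d = 3196 * 2799 / 585
= 8945604 / 585
= 15291.63 m

15291.63


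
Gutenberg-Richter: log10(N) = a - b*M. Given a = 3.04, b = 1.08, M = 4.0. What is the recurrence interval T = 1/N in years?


log10(N) = 3.04 - 1.08*4.0 = -1.28
N = 10^-1.28 = 0.052481
T = 1/N = 1/0.052481 = 19.0546 years

19.0546


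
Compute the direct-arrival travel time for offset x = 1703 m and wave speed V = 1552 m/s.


t = x / V
= 1703 / 1552
= 1.0973 s

1.0973


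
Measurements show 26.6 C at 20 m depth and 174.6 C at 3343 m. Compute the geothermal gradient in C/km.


dT = 174.6 - 26.6 = 148.0 C
dz = 3343 - 20 = 3323 m
gradient = dT/dz * 1000 = 148.0/3323 * 1000 = 44.5381 C/km

44.5381


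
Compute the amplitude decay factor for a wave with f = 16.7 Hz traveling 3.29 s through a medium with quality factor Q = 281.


pi*f*t/Q = pi*16.7*3.29/281 = 0.614265
A/A0 = exp(-0.614265) = 0.541038

0.541038


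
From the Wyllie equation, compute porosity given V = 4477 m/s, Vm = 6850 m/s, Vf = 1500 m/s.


1/V - 1/Vm = 1/4477 - 1/6850 = 7.738e-05
1/Vf - 1/Vm = 1/1500 - 1/6850 = 0.00052068
phi = 7.738e-05 / 0.00052068 = 0.1486

0.1486


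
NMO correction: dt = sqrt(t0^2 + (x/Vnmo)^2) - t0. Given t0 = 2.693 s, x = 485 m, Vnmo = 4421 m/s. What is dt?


x/Vnmo = 485/4421 = 0.109704
(x/Vnmo)^2 = 0.012035
t0^2 = 7.252249
sqrt(7.252249 + 0.012035) = 2.695234
dt = 2.695234 - 2.693 = 0.002234

0.002234


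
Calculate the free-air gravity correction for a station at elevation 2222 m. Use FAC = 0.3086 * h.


FAC = 0.3086 * h
= 0.3086 * 2222
= 685.7092 mGal

685.7092


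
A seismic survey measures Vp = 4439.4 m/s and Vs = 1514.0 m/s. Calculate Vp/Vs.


Vp/Vs = 4439.4 / 1514.0
= 2.9322

2.9322


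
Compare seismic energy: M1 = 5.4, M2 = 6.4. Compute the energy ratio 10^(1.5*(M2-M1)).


M2 - M1 = 6.4 - 5.4 = 1.0
1.5 * 1.0 = 1.5
ratio = 10^1.5 = 31.62

31.62


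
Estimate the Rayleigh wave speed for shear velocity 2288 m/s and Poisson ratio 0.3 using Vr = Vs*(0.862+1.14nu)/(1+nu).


Numerator factor = 0.862 + 1.14*0.3 = 1.204
Denominator = 1 + 0.3 = 1.3
Vr = 2288 * 1.204 / 1.3 = 2119.04 m/s

2119.04


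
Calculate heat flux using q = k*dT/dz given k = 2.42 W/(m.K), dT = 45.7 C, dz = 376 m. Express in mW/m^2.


q = k * dT / dz * 1000
= 2.42 * 45.7 / 376 * 1000
= 0.294133 * 1000
= 294.133 mW/m^2

294.133


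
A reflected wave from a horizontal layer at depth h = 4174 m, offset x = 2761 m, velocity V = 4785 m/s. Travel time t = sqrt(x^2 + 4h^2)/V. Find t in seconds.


x^2 + 4h^2 = 2761^2 + 4*4174^2 = 7623121 + 69689104 = 77312225
sqrt(77312225) = 8792.7371
t = 8792.7371 / 4785 = 1.8376 s

1.8376


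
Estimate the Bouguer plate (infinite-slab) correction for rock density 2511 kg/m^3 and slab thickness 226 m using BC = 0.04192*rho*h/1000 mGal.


BC = 0.04192 * rho * h / 1000
= 0.04192 * 2511 * 226 / 1000
= 23.789 mGal

23.789


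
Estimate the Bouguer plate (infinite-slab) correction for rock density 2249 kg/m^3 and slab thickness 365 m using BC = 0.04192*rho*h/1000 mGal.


BC = 0.04192 * rho * h / 1000
= 0.04192 * 2249 * 365 / 1000
= 34.4115 mGal

34.4115


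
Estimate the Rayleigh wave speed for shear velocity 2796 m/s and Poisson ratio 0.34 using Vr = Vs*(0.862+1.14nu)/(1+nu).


Numerator factor = 0.862 + 1.14*0.34 = 1.2496
Denominator = 1 + 0.34 = 1.34
Vr = 2796 * 1.2496 / 1.34 = 2607.37 m/s

2607.37


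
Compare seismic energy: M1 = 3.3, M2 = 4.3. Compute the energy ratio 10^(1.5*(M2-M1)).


M2 - M1 = 4.3 - 3.3 = 1.0
1.5 * 1.0 = 1.5
ratio = 10^1.5 = 31.62

31.62


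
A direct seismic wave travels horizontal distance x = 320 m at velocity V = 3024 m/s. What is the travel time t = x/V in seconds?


t = x / V
= 320 / 3024
= 0.1058 s

0.1058


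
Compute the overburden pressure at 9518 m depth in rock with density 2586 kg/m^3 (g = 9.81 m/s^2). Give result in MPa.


P = rho * g * z / 1e6
= 2586 * 9.81 * 9518 / 1e6
= 241458905.88 / 1e6
= 241.4589 MPa

241.4589


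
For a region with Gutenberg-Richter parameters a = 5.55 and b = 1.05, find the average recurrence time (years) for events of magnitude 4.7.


log10(N) = 5.55 - 1.05*4.7 = 0.615
N = 10^0.615 = 4.120975
T = 1/N = 1/4.120975 = 0.2427 years

0.2427


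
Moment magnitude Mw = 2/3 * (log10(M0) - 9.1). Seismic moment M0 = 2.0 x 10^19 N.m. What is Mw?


log10(M0) = log10(2.0 x 10^19) = 19.301
Mw = 2/3 * (19.301 - 9.1)
= 2/3 * 10.201
= 6.8

6.8


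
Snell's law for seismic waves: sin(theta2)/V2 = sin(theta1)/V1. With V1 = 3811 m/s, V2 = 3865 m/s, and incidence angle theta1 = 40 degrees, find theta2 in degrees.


sin(theta1) = sin(40 deg) = 0.642788
sin(theta2) = V2/V1 * sin(theta1) = 3865/3811 * 0.642788 = 0.651896
theta2 = arcsin(0.651896) = 40.6847 degrees

40.6847


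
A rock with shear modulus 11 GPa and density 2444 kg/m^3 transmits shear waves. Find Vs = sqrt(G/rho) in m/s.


Convert G to Pa: G = 11e9 Pa
Compute G/rho = 11e9 / 2444 = 4500818.3306
Vs = sqrt(4500818.3306) = 2121.51 m/s

2121.51


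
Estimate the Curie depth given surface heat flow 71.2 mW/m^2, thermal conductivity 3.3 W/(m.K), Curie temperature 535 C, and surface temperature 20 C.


T_Curie - T_surf = 535 - 20 = 515 C
Convert q to W/m^2: 71.2 mW/m^2 = 0.0712 W/m^2
d = 515 * 3.3 / 0.0712 = 23869.38 m

23869.38


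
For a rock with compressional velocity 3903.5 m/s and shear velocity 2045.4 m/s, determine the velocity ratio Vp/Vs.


Vp/Vs = 3903.5 / 2045.4
= 1.9084

1.9084


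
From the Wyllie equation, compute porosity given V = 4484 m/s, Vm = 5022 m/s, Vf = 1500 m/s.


1/V - 1/Vm = 1/4484 - 1/5022 = 2.389e-05
1/Vf - 1/Vm = 1/1500 - 1/5022 = 0.00046754
phi = 2.389e-05 / 0.00046754 = 0.0511

0.0511


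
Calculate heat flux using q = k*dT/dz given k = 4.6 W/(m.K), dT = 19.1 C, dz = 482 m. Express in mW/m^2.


q = k * dT / dz * 1000
= 4.6 * 19.1 / 482 * 1000
= 0.182282 * 1000
= 182.2822 mW/m^2

182.2822


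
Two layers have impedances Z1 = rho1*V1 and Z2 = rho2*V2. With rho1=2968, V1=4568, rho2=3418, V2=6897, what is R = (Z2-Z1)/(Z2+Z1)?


Z1 = 2968 * 4568 = 13557824
Z2 = 3418 * 6897 = 23573946
R = (23573946 - 13557824) / (23573946 + 13557824) = 10016122 / 37131770 = 0.2697

0.2697


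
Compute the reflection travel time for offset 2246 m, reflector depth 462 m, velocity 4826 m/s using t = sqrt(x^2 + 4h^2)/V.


x^2 + 4h^2 = 2246^2 + 4*462^2 = 5044516 + 853776 = 5898292
sqrt(5898292) = 2428.6399
t = 2428.6399 / 4826 = 0.5032 s

0.5032


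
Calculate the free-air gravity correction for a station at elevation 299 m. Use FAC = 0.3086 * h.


FAC = 0.3086 * h
= 0.3086 * 299
= 92.2714 mGal

92.2714


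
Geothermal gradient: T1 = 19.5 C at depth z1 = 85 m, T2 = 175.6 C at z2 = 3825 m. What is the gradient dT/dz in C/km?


dT = 175.6 - 19.5 = 156.1 C
dz = 3825 - 85 = 3740 m
gradient = dT/dz * 1000 = 156.1/3740 * 1000 = 41.738 C/km

41.738


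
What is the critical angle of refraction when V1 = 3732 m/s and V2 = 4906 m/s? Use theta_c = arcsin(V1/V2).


V1/V2 = 3732/4906 = 0.760701
theta_c = arcsin(0.760701) = 49.5261 degrees

49.5261


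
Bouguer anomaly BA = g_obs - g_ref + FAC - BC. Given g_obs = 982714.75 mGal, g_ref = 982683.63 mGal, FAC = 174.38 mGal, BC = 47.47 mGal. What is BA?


BA = g_obs - g_ref + FAC - BC
= 982714.75 - 982683.63 + 174.38 - 47.47
= 158.03 mGal

158.03


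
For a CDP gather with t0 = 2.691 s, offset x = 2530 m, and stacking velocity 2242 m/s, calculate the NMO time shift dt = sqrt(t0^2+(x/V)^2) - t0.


x/Vnmo = 2530/2242 = 1.128457
(x/Vnmo)^2 = 1.273415
t0^2 = 7.241481
sqrt(7.241481 + 1.273415) = 2.918029
dt = 2.918029 - 2.691 = 0.227029

0.227029


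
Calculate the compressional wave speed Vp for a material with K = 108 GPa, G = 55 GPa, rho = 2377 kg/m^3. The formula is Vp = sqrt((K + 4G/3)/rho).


First compute the effective modulus:
K + 4G/3 = 108e9 + 4*55e9/3 = 181333333333.33 Pa
Then divide by density:
181333333333.33 / 2377 = 76286635.8155 Pa/(kg/m^3)
Take the square root:
Vp = sqrt(76286635.8155) = 8734.22 m/s

8734.22


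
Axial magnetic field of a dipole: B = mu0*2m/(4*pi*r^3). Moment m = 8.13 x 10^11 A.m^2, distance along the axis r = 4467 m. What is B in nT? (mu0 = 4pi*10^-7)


m = 8.13 x 10^11 = 813000000000 A.m^2
2m = 1626000000000 A.m^2
r^3 = 4467^3 = 89134915563
B = (4pi*10^-7) * 1626000000000 / (4*pi * 89134915563) * 1e9
= 2043291.861895 / 1120102383644.27 * 1e9
= 1824.201 nT

1824.201


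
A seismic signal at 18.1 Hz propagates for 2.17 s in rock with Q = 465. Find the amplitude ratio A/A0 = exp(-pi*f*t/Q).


pi*f*t/Q = pi*18.1*2.17/465 = 0.26536
A/A0 = exp(-0.26536) = 0.76693

0.76693


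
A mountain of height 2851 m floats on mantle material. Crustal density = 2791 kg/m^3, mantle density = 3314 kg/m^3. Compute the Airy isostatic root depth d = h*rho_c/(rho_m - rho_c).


rho_m - rho_c = 3314 - 2791 = 523
d = 2851 * 2791 / 523
= 7957141 / 523
= 15214.42 m

15214.42


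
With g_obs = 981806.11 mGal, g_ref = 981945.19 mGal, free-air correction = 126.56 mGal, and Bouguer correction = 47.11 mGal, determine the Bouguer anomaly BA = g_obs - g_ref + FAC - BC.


BA = g_obs - g_ref + FAC - BC
= 981806.11 - 981945.19 + 126.56 - 47.11
= -59.63 mGal

-59.63


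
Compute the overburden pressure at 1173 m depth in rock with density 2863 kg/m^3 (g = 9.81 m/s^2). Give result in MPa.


P = rho * g * z / 1e6
= 2863 * 9.81 * 1173 / 1e6
= 32944913.19 / 1e6
= 32.9449 MPa

32.9449


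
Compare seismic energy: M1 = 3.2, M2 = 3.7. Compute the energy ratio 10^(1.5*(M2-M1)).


M2 - M1 = 3.7 - 3.2 = 0.5
1.5 * 0.5 = 0.75
ratio = 10^0.75 = 5.62

5.62


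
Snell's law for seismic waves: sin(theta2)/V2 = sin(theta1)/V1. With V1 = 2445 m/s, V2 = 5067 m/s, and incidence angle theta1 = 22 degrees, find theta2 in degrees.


sin(theta1) = sin(22 deg) = 0.374607
sin(theta2) = V2/V1 * sin(theta1) = 5067/2445 * 0.374607 = 0.776332
theta2 = arcsin(0.776332) = 50.9259 degrees

50.9259


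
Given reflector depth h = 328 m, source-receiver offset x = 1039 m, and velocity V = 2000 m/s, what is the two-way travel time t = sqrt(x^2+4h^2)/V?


x^2 + 4h^2 = 1039^2 + 4*328^2 = 1079521 + 430336 = 1509857
sqrt(1509857) = 1228.7624
t = 1228.7624 / 2000 = 0.6144 s

0.6144


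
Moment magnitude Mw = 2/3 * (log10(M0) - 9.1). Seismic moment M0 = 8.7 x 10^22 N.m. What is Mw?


log10(M0) = log10(8.7 x 10^22) = 22.9395
Mw = 2/3 * (22.9395 - 9.1)
= 2/3 * 13.8395
= 9.23

9.23


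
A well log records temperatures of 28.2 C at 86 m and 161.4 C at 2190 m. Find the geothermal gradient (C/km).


dT = 161.4 - 28.2 = 133.2 C
dz = 2190 - 86 = 2104 m
gradient = dT/dz * 1000 = 133.2/2104 * 1000 = 63.308 C/km

63.308


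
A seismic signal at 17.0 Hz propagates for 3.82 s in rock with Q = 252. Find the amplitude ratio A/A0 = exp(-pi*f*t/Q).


pi*f*t/Q = pi*17.0*3.82/252 = 0.809583
A/A0 = exp(-0.809583) = 0.445043

0.445043


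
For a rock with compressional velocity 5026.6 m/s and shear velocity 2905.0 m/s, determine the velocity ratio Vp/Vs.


Vp/Vs = 5026.6 / 2905.0
= 1.7303

1.7303


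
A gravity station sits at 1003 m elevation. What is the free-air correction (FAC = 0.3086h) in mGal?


FAC = 0.3086 * h
= 0.3086 * 1003
= 309.5258 mGal

309.5258


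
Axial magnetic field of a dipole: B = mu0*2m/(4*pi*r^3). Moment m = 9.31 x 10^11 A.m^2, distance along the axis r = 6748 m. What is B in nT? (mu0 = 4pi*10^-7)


m = 9.31 x 10^11 = 931000000000 A.m^2
2m = 1862000000000 A.m^2
r^3 = 6748^3 = 307273580992
B = (4pi*10^-7) * 1862000000000 / (4*pi * 307273580992) * 1e9
= 2339858.208394 / 3861313698746.78 * 1e9
= 605.9746 nT

605.9746


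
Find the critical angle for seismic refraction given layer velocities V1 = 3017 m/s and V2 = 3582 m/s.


V1/V2 = 3017/3582 = 0.842267
theta_c = arcsin(0.842267) = 57.3803 degrees

57.3803


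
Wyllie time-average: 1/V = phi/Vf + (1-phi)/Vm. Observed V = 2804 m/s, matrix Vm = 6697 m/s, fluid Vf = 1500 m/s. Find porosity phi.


1/V - 1/Vm = 1/2804 - 1/6697 = 0.00020731
1/Vf - 1/Vm = 1/1500 - 1/6697 = 0.00051735
phi = 0.00020731 / 0.00051735 = 0.4007

0.4007


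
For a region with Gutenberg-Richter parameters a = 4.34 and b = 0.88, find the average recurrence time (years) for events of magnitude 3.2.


log10(N) = 4.34 - 0.88*3.2 = 1.524
N = 10^1.524 = 33.419504
T = 1/N = 1/33.419504 = 0.0299 years

0.0299


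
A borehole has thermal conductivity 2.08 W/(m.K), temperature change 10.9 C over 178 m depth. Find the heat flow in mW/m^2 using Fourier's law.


q = k * dT / dz * 1000
= 2.08 * 10.9 / 178 * 1000
= 0.127371 * 1000
= 127.3708 mW/m^2

127.3708


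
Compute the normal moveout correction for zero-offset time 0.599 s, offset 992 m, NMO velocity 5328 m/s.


x/Vnmo = 992/5328 = 0.186186
(x/Vnmo)^2 = 0.034665
t0^2 = 0.358801
sqrt(0.358801 + 0.034665) = 0.627269
dt = 0.627269 - 0.599 = 0.028269

0.028269


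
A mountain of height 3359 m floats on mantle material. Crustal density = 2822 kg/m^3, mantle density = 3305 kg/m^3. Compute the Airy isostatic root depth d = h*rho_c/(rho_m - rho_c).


rho_m - rho_c = 3305 - 2822 = 483
d = 3359 * 2822 / 483
= 9479098 / 483
= 19625.46 m

19625.46


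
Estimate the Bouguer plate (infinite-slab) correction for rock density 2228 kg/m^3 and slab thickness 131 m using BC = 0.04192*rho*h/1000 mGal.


BC = 0.04192 * rho * h / 1000
= 0.04192 * 2228 * 131 / 1000
= 12.2351 mGal

12.2351


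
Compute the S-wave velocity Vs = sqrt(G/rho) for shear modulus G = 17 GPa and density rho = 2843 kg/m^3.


Convert G to Pa: G = 17e9 Pa
Compute G/rho = 17e9 / 2843 = 5979599.0151
Vs = sqrt(5979599.0151) = 2445.32 m/s

2445.32


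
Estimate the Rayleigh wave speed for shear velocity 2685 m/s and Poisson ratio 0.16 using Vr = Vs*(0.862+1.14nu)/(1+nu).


Numerator factor = 0.862 + 1.14*0.16 = 1.0444
Denominator = 1 + 0.16 = 1.16
Vr = 2685 * 1.0444 / 1.16 = 2417.43 m/s

2417.43


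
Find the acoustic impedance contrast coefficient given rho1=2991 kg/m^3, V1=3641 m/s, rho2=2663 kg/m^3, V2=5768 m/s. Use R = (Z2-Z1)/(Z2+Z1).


Z1 = 2991 * 3641 = 10890231
Z2 = 2663 * 5768 = 15360184
R = (15360184 - 10890231) / (15360184 + 10890231) = 4469953 / 26250415 = 0.1703

0.1703


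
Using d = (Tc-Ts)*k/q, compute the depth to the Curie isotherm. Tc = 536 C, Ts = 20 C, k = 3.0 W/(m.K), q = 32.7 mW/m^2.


T_Curie - T_surf = 536 - 20 = 516 C
Convert q to W/m^2: 32.7 mW/m^2 = 0.0327 W/m^2
d = 516 * 3.0 / 0.0327 = 47339.45 m

47339.45


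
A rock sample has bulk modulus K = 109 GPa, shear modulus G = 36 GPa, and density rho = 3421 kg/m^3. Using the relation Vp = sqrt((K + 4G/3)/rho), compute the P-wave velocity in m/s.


First compute the effective modulus:
K + 4G/3 = 109e9 + 4*36e9/3 = 157000000000.0 Pa
Then divide by density:
157000000000.0 / 3421 = 45893013.7387 Pa/(kg/m^3)
Take the square root:
Vp = sqrt(45893013.7387) = 6774.44 m/s

6774.44


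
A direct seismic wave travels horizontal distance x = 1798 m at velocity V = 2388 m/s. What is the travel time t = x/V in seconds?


t = x / V
= 1798 / 2388
= 0.7529 s

0.7529


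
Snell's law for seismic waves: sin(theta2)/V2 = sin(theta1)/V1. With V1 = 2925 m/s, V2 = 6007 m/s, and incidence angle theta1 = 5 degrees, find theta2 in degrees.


sin(theta1) = sin(5 deg) = 0.087156
sin(theta2) = V2/V1 * sin(theta1) = 6007/2925 * 0.087156 = 0.17899
theta2 = arcsin(0.17899) = 10.3109 degrees

10.3109


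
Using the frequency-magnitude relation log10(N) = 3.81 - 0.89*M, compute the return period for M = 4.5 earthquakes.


log10(N) = 3.81 - 0.89*4.5 = -0.195
N = 10^-0.195 = 0.638263
T = 1/N = 1/0.638263 = 1.5668 years

1.5668


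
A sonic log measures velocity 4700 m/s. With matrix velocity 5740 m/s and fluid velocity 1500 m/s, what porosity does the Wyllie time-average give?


1/V - 1/Vm = 1/4700 - 1/5740 = 3.855e-05
1/Vf - 1/Vm = 1/1500 - 1/5740 = 0.00049245
phi = 3.855e-05 / 0.00049245 = 0.0783

0.0783


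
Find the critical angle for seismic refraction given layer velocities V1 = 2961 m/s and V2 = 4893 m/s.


V1/V2 = 2961/4893 = 0.60515
theta_c = arcsin(0.60515) = 37.2397 degrees

37.2397


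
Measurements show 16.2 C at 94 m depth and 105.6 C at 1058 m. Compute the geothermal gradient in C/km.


dT = 105.6 - 16.2 = 89.4 C
dz = 1058 - 94 = 964 m
gradient = dT/dz * 1000 = 89.4/964 * 1000 = 92.7386 C/km

92.7386


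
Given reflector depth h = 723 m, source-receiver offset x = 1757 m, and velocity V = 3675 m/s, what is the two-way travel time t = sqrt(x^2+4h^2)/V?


x^2 + 4h^2 = 1757^2 + 4*723^2 = 3087049 + 2090916 = 5177965
sqrt(5177965) = 2275.5142
t = 2275.5142 / 3675 = 0.6192 s

0.6192


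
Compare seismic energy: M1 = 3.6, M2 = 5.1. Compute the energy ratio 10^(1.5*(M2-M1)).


M2 - M1 = 5.1 - 3.6 = 1.5
1.5 * 1.5 = 2.25
ratio = 10^2.25 = 177.83

177.83


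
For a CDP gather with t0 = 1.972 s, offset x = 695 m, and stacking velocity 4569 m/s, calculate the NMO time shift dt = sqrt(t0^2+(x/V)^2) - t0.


x/Vnmo = 695/4569 = 0.152112
(x/Vnmo)^2 = 0.023138
t0^2 = 3.888784
sqrt(3.888784 + 0.023138) = 1.977858
dt = 1.977858 - 1.972 = 0.005858

0.005858


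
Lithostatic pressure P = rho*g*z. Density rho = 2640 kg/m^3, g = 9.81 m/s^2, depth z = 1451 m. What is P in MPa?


P = rho * g * z / 1e6
= 2640 * 9.81 * 1451 / 1e6
= 37578578.4 / 1e6
= 37.5786 MPa

37.5786


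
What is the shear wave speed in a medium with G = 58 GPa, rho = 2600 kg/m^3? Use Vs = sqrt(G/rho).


Convert G to Pa: G = 58e9 Pa
Compute G/rho = 58e9 / 2600 = 22307692.3077
Vs = sqrt(22307692.3077) = 4723.1 m/s

4723.1


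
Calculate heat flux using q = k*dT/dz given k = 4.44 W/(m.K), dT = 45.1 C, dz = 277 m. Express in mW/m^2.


q = k * dT / dz * 1000
= 4.44 * 45.1 / 277 * 1000
= 0.722903 * 1000
= 722.9025 mW/m^2

722.9025


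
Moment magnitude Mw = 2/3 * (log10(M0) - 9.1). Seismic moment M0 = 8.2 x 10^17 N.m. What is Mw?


log10(M0) = log10(8.2 x 10^17) = 17.9138
Mw = 2/3 * (17.9138 - 9.1)
= 2/3 * 8.8138
= 5.88

5.88


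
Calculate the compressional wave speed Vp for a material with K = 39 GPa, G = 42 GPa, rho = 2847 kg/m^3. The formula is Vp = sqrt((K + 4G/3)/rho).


First compute the effective modulus:
K + 4G/3 = 39e9 + 4*42e9/3 = 95000000000.0 Pa
Then divide by density:
95000000000.0 / 2847 = 33368458.026 Pa/(kg/m^3)
Take the square root:
Vp = sqrt(33368458.026) = 5776.54 m/s

5776.54


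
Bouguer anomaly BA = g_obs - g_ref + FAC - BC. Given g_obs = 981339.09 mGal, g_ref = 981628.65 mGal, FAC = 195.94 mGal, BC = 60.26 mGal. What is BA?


BA = g_obs - g_ref + FAC - BC
= 981339.09 - 981628.65 + 195.94 - 60.26
= -153.88 mGal

-153.88


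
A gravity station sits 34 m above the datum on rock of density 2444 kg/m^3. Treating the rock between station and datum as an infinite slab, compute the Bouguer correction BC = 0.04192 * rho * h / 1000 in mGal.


BC = 0.04192 * rho * h / 1000
= 0.04192 * 2444 * 34 / 1000
= 3.4834 mGal

3.4834


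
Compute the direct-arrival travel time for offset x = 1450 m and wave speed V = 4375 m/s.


t = x / V
= 1450 / 4375
= 0.3314 s

0.3314


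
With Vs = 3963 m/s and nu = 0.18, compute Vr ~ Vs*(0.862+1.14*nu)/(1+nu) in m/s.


Numerator factor = 0.862 + 1.14*0.18 = 1.0672
Denominator = 1 + 0.18 = 1.18
Vr = 3963 * 1.0672 / 1.18 = 3584.16 m/s

3584.16


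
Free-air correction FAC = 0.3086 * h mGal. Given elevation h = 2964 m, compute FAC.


FAC = 0.3086 * h
= 0.3086 * 2964
= 914.6904 mGal

914.6904
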